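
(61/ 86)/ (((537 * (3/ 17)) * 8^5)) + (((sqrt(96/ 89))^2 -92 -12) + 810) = 285694354483333/ 404048904192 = 707.08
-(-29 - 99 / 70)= 2129 / 70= 30.41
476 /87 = 5.47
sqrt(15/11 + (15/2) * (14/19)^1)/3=0.87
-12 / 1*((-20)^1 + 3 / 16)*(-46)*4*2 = -87492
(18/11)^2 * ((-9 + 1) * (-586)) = 1518912/121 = 12552.99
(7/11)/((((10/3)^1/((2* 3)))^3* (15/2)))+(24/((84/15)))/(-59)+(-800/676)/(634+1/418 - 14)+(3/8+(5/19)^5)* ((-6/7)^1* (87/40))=-395795193574022138959/1407664145556849180000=-0.28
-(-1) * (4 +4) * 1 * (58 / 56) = 58 / 7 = 8.29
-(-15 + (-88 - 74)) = 177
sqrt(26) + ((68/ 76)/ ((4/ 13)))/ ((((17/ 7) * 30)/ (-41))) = -3731/ 2280 + sqrt(26) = 3.46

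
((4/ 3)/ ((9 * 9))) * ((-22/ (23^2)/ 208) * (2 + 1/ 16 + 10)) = -2123/ 53475552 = -0.00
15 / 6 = 5 / 2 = 2.50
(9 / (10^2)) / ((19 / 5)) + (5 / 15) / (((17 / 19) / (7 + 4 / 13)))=691867 / 251940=2.75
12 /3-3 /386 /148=228509 /57128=4.00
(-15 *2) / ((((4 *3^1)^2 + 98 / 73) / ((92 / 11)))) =-20148 / 11671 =-1.73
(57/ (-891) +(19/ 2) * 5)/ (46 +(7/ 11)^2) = 309947/ 303210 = 1.02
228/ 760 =3/ 10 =0.30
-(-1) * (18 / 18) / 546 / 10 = 1 / 5460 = 0.00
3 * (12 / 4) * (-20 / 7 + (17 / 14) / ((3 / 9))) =99 / 14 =7.07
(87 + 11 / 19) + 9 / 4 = 6827 / 76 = 89.83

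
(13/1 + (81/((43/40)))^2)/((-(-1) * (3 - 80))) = -73.90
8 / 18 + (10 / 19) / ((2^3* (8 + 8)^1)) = 0.45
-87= -87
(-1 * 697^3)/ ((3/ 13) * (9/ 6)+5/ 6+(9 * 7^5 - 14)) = -13205746047/ 5898757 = -2238.73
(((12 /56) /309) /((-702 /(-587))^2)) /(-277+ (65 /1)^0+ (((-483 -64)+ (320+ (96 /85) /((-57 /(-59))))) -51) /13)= -556478935 /341192253637872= -0.00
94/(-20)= -47/10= -4.70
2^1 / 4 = 1 / 2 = 0.50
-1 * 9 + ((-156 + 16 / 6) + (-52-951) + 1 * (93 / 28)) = -97609 / 84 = -1162.01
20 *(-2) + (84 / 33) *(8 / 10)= -2088 / 55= -37.96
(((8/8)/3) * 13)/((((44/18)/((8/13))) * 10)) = 6/55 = 0.11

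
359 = 359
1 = 1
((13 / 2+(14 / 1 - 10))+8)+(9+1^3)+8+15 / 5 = 79 / 2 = 39.50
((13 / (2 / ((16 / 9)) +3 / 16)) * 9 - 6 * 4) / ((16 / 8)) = 228 / 7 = 32.57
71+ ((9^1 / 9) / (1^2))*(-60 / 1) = 11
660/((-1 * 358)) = -330/179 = -1.84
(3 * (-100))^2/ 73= 1232.88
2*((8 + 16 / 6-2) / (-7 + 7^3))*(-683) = -8879 / 252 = -35.23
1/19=0.05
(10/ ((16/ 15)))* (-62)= -2325/ 4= -581.25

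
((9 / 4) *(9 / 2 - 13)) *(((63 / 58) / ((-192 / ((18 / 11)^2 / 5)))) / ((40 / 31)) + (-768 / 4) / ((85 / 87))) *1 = 675245218563 / 179660800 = 3758.44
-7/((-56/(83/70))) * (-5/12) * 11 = -913/1344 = -0.68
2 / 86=1 / 43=0.02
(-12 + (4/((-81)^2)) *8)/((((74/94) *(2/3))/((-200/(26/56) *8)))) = 82855360000/1051947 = 78763.82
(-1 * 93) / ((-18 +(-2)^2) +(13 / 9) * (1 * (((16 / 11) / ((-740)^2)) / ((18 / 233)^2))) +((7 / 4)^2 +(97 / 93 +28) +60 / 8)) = -12659842285200 / 3485697489793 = -3.63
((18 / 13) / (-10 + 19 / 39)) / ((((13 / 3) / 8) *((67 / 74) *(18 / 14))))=-10656 / 46163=-0.23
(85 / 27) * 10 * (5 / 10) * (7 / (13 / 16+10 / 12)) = 47600 / 711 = 66.95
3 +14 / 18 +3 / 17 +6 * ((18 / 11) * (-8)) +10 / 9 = -123667 / 1683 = -73.48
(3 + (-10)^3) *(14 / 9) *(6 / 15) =-27916 / 45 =-620.36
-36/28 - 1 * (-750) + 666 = 9903/7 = 1414.71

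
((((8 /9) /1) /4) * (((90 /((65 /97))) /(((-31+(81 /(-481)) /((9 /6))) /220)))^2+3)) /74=2693254968097 /994343439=2708.58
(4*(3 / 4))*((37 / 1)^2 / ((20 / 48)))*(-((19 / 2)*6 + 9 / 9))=-571694.40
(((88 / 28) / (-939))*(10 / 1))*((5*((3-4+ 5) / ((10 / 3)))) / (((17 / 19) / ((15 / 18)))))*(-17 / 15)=4180 / 19719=0.21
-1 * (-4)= 4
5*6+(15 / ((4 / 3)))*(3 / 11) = 1455 / 44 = 33.07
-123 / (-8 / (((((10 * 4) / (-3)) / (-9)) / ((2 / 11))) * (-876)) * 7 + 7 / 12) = -5926140 / 28483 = -208.06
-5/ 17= -0.29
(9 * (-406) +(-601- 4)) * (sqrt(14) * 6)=-25554 * sqrt(14)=-95614.31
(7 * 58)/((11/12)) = 4872/11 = 442.91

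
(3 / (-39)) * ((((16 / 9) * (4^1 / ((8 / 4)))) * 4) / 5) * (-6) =256 / 195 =1.31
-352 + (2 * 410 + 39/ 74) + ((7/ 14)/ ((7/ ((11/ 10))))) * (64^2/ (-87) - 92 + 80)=20905441/ 45066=463.88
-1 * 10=-10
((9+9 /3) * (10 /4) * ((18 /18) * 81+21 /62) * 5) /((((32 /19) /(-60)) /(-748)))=20157501375 /62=325120989.92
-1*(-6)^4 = -1296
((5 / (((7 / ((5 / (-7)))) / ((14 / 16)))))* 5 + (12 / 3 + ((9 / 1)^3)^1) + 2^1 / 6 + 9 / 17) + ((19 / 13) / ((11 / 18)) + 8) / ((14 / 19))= 304563527 / 408408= 745.73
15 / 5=3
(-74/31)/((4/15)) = -555/62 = -8.95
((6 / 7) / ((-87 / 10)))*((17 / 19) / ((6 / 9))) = -510 / 3857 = -0.13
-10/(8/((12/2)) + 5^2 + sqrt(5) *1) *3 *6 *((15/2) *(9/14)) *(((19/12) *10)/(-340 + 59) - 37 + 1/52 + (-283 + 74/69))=22048377922575/2082326896 - 837280174275 *sqrt(5)/2082326896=9689.24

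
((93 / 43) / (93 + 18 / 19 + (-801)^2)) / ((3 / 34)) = 10013 / 262132386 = 0.00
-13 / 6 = -2.17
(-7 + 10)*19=57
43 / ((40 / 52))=559 / 10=55.90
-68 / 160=-17 / 40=-0.42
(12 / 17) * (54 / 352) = 81 / 748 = 0.11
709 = 709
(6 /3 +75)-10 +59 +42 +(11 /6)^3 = 174.16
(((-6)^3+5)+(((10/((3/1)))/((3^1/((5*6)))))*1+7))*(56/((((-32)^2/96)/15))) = -13440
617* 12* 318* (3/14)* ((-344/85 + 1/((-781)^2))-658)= -121225683664821132/362926795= -334022412.60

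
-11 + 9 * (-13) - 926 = -1054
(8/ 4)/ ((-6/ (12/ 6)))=-2/ 3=-0.67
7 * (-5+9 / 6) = -49 / 2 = -24.50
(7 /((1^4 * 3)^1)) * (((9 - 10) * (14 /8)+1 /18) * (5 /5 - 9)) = 854 /27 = 31.63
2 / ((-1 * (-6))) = 1 / 3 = 0.33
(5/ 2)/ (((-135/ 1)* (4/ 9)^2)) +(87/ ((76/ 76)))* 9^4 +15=18266301/ 32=570821.91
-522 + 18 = -504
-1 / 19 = -0.05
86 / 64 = 43 / 32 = 1.34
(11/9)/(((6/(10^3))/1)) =203.70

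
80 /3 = 26.67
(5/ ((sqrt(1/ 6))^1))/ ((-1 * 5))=-sqrt(6)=-2.45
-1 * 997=-997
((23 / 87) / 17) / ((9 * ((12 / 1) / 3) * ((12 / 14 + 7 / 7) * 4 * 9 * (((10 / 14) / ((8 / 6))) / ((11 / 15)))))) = 12397 / 1401648300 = 0.00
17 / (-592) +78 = 46159 / 592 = 77.97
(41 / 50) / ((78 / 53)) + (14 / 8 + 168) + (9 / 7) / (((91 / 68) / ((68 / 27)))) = 16504051 / 95550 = 172.73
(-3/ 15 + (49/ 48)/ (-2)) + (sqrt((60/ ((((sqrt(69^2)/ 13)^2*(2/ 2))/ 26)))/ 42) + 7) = 26*sqrt(455)/ 483 + 3019/ 480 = 7.44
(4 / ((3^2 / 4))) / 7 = 16 / 63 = 0.25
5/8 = 0.62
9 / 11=0.82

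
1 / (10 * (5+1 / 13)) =13 / 660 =0.02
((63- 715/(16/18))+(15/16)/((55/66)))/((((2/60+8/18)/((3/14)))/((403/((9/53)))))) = -135522855/172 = -787923.58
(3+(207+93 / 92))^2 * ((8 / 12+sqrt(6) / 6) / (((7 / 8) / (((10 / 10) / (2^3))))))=125621523 * sqrt(6) / 118496+125621523 / 29624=6837.32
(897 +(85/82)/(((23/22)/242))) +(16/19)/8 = 20372565/17917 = 1137.05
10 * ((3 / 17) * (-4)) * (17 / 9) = -40 / 3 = -13.33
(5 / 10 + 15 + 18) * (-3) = -100.50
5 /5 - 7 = -6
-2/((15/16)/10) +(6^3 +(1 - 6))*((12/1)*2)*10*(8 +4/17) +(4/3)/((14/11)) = 49624786/119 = 417015.01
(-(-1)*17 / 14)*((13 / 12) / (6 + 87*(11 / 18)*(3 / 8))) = 442 / 8715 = 0.05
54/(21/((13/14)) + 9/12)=104/45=2.31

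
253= 253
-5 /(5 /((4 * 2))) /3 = -8 /3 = -2.67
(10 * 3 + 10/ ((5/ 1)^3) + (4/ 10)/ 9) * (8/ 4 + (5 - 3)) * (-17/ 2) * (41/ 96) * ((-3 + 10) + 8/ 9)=-167711443/ 48600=-3450.85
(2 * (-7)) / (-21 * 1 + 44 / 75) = 0.69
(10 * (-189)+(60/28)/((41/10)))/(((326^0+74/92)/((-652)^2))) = -10604168267520/23821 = -445160499.87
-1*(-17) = 17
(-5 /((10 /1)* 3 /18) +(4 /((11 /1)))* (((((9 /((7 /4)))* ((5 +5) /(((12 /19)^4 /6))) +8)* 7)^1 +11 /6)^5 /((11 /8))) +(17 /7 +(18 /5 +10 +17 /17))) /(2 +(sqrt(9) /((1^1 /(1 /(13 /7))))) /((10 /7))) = 224676954528998065491070165609 /5648039936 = 39779632770818649093.04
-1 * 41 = -41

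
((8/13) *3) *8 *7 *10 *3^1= 40320/13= 3101.54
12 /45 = 4 /15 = 0.27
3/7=0.43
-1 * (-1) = 1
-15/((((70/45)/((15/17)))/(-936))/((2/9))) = 210600/119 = 1769.75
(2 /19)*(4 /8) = 1 /19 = 0.05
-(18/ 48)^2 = -9/ 64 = -0.14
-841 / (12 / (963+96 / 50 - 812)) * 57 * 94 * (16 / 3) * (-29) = 666100466168 / 75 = 8881339548.91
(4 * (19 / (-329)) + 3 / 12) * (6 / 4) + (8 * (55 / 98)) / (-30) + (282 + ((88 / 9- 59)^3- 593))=-1605930066395 / 13431096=-119568.06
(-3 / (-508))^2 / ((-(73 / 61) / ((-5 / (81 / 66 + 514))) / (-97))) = -585783 / 21353634712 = -0.00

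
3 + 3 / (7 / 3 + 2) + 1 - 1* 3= 22 / 13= 1.69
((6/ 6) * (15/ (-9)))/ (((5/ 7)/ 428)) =-998.67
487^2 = 237169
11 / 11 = 1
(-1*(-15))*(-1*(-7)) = 105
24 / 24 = 1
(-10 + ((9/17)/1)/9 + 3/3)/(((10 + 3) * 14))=-76/1547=-0.05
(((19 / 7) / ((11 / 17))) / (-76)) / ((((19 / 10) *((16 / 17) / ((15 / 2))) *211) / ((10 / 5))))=-21675 / 9878176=-0.00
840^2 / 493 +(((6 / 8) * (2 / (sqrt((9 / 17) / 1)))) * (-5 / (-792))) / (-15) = 705600 / 493 -sqrt(17) / 4752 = 1431.24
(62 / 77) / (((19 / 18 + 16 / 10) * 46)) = 2790 / 423269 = 0.01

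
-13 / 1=-13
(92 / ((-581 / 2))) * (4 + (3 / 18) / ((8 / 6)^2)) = -3013 / 2324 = -1.30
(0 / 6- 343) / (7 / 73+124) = -25039 / 9059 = -2.76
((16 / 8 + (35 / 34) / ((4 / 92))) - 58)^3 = -1327373299 / 39304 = -33771.96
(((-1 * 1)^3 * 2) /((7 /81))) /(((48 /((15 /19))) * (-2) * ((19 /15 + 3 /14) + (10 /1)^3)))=6075 /31967272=0.00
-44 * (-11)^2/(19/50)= -266200/19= -14010.53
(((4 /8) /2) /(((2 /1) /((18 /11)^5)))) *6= 1417176 /161051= 8.80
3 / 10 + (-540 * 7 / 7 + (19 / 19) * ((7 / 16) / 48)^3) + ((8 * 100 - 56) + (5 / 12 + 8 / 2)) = 208.72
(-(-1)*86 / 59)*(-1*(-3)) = 258 / 59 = 4.37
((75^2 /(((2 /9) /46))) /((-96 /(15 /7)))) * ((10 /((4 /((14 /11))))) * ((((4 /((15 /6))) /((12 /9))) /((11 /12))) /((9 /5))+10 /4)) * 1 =-2066765625 /7744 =-266886.06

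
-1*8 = -8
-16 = -16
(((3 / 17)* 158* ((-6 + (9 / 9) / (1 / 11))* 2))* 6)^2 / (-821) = -808833600 / 237269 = -3408.93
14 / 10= 7 / 5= 1.40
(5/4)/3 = 5/12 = 0.42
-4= -4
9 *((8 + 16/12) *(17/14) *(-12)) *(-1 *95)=116280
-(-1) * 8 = 8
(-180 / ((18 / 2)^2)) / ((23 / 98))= -1960 / 207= -9.47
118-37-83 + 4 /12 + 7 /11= -34 /33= -1.03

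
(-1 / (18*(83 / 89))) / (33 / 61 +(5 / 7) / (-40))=-152012 / 1334889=-0.11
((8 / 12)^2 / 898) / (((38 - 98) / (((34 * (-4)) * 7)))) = 476 / 60615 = 0.01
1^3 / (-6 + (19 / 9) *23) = 9 / 383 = 0.02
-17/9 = -1.89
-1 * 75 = -75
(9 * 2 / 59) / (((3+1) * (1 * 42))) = 3 / 1652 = 0.00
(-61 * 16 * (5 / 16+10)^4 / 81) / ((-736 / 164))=22885713125 / 753664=30365.94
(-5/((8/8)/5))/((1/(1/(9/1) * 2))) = -50/9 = -5.56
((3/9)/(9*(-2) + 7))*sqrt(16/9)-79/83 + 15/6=24779/16434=1.51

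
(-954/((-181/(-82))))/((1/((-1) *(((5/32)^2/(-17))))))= -488925/787712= -0.62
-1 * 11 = -11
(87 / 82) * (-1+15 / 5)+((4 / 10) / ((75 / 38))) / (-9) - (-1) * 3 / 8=2739197 / 1107000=2.47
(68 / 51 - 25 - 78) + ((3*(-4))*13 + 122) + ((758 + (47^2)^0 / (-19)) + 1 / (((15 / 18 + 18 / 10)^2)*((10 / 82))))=221788930 / 355737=623.46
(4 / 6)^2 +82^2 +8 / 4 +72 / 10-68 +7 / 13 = 3899717 / 585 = 6666.18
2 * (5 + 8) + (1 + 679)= 706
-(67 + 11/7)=-480/7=-68.57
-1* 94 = -94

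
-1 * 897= -897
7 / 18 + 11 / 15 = 101 / 90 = 1.12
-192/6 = -32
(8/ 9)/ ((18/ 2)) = 8/ 81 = 0.10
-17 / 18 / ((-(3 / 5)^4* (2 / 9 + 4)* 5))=2125 / 6156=0.35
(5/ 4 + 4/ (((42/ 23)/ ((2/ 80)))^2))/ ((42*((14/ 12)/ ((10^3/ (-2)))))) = -4412645/ 345744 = -12.76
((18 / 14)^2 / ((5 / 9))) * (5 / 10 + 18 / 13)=729 / 130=5.61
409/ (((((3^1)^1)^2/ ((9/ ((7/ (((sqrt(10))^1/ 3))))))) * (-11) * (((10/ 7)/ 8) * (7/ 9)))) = -4908 * sqrt(10)/ 385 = -40.31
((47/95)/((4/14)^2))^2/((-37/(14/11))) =-37126663/29385400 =-1.26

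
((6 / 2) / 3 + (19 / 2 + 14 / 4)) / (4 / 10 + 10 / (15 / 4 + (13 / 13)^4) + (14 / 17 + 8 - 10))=10.54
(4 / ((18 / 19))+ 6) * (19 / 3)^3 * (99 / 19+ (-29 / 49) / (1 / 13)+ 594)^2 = 530120667021392 / 583443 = 908607468.12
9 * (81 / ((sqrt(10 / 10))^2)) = 729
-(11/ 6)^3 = -1331/ 216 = -6.16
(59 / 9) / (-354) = -1 / 54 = -0.02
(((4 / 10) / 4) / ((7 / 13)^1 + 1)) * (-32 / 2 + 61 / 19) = -3159 / 3800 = -0.83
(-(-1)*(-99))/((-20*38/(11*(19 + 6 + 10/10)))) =14157/380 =37.26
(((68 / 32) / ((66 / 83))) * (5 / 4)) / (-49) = -7055 / 103488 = -0.07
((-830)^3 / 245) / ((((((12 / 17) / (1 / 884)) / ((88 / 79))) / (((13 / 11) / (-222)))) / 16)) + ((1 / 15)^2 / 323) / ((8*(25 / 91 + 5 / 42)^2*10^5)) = 34148663464910674565083 / 96231410470125000000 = 354.86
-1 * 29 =-29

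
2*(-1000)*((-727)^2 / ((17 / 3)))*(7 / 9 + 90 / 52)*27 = -2792218707000 / 221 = -12634473787.33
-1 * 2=-2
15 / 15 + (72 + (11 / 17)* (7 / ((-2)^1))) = 2405 / 34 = 70.74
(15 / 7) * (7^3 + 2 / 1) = 5175 / 7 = 739.29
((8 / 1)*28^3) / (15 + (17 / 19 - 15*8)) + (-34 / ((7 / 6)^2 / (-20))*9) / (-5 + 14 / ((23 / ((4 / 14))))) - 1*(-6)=-4684503514 / 1793057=-2612.58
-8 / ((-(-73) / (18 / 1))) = -144 / 73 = -1.97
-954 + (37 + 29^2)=-76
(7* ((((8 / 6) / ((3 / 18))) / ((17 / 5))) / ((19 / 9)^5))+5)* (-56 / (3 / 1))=-12712119560 / 126281049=-100.67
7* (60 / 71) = 420 / 71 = 5.92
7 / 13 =0.54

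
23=23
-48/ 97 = -0.49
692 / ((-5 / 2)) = -1384 / 5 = -276.80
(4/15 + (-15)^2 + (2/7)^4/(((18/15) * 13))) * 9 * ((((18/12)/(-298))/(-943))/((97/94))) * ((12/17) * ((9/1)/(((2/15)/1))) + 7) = 41445807836409/72319285901590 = 0.57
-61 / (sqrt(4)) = -30.50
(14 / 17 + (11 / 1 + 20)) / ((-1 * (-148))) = 541 / 2516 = 0.22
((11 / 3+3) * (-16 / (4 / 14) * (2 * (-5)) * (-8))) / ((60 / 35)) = -156800 / 9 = -17422.22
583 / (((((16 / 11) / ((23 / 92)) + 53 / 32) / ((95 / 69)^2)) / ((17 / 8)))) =3935658100 / 12526191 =314.19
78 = 78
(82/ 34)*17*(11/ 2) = 451/ 2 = 225.50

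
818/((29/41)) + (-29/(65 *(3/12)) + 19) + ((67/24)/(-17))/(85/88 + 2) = 1015453334/865215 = 1173.64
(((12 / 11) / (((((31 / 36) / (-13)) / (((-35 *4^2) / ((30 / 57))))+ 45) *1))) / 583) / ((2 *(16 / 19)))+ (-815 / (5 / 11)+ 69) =-247741687122544 / 143701676723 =-1724.00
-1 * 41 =-41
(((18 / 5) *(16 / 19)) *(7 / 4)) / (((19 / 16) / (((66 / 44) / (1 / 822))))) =9942912 / 1805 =5508.54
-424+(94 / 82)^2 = -710535 / 1681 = -422.69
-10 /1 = -10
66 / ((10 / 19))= 627 / 5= 125.40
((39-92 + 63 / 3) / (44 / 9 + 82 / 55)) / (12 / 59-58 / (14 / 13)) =3270960 / 34989061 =0.09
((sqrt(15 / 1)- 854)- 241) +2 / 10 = -5474 / 5 +sqrt(15) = -1090.93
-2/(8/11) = -11/4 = -2.75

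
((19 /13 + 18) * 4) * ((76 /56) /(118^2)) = 4807 /633542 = 0.01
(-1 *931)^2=866761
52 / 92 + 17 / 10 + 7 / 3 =4.60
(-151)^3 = -3442951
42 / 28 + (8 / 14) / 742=7795 / 5194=1.50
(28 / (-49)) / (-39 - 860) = 0.00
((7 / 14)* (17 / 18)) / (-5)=-17 / 180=-0.09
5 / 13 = 0.38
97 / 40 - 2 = 17 / 40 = 0.42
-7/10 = -0.70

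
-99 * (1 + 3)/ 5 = -396/ 5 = -79.20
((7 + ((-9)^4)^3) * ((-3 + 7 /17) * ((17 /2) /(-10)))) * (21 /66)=988503377708 /5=197700675541.60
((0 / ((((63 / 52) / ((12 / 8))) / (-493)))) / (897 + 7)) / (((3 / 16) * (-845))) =0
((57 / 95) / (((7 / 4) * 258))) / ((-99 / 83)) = -166 / 148995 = -0.00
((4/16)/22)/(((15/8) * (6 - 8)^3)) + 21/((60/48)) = 4435/264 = 16.80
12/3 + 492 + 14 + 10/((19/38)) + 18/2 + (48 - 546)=41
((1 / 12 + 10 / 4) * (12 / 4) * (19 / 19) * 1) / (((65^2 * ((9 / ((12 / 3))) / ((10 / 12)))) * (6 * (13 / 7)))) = 217 / 3559140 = 0.00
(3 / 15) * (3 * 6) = 18 / 5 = 3.60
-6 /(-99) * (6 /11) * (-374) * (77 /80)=-119 /10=-11.90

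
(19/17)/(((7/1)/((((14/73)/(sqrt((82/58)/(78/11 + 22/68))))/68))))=19*sqrt(1233114278)/647002796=0.00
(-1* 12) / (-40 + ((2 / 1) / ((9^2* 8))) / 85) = 330480 / 1101599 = 0.30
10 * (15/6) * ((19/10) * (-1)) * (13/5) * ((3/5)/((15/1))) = -247/50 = -4.94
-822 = -822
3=3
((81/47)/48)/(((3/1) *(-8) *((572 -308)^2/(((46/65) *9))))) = -207/1514106880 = -0.00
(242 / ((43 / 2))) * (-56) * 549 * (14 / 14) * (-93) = 1383848928 / 43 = 32182533.21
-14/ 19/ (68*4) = -7/ 2584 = -0.00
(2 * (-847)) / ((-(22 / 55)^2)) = 21175 / 2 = 10587.50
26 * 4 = 104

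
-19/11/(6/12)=-38/11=-3.45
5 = 5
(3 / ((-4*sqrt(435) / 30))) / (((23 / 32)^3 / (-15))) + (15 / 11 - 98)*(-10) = 737280*sqrt(435) / 352843 + 10630 / 11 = 1009.94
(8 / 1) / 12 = 2 / 3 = 0.67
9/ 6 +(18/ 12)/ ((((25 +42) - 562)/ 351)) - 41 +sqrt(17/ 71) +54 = sqrt(1207)/ 71 +739/ 55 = 13.93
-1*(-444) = 444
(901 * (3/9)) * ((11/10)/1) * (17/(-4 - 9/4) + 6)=406351/375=1083.60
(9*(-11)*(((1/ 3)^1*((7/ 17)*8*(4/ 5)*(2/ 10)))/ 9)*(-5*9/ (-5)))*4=-29568/ 425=-69.57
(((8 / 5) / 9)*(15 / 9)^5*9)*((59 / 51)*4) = 1180000 / 12393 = 95.22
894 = 894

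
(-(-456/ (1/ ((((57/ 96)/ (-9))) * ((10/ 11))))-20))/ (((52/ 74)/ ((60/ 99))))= -89725/ 14157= -6.34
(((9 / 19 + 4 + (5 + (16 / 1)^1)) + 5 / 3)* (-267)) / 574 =-19669 / 1558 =-12.62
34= 34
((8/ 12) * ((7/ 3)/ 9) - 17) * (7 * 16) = -152656/ 81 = -1884.64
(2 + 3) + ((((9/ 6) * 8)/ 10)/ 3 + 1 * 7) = 62/ 5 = 12.40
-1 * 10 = -10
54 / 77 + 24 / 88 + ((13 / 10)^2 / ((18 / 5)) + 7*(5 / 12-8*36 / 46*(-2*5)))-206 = 150860089 / 637560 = 236.62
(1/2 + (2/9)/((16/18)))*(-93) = -279/4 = -69.75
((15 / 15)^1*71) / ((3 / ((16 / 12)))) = 284 / 9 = 31.56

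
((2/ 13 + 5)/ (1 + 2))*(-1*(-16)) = 1072/ 39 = 27.49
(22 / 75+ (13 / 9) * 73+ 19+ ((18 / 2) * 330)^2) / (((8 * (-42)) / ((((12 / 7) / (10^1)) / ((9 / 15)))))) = -141766469 / 18900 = -7500.87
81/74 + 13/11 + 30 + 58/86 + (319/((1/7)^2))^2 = 8551975444667/35002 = 244328193.95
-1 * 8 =-8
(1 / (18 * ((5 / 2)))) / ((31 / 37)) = 37 / 1395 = 0.03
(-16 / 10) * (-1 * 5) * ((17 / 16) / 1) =17 / 2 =8.50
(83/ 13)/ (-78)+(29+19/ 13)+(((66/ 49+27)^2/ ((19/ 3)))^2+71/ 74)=629659629756386522/ 39039226607199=16128.90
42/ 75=0.56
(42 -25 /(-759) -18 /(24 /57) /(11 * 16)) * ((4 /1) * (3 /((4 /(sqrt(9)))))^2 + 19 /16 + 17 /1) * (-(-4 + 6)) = -416148565 /129536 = -3212.61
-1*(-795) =795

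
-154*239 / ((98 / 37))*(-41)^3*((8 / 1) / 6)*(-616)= -2359861656416 / 3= -786620552138.67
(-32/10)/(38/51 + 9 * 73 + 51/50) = -8160/1679851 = -0.00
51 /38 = 1.34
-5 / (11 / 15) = -75 / 11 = -6.82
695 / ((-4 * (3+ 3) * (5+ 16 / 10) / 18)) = -3475 / 44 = -78.98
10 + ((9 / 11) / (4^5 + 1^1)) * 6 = 112804 / 11275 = 10.00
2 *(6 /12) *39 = 39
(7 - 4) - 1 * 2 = 1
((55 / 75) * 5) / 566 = 11 / 1698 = 0.01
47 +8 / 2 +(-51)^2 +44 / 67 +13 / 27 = 4799527 / 1809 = 2653.14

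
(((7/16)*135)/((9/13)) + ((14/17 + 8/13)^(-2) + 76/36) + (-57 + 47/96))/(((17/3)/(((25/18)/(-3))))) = -634981375/247551552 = -2.57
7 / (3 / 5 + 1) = 35 / 8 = 4.38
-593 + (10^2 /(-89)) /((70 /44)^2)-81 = -2941250 /4361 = -674.44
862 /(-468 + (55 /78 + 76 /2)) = -67236 /33485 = -2.01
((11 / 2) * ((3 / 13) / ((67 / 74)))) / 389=1221 / 338819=0.00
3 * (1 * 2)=6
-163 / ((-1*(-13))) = -163 / 13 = -12.54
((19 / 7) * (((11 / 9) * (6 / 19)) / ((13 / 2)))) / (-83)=-44 / 22659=-0.00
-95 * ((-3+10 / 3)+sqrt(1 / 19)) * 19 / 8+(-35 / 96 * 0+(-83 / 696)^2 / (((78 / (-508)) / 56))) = -189855227 / 2361528-95 * sqrt(19) / 8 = -132.16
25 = 25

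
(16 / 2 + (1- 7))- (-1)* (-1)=1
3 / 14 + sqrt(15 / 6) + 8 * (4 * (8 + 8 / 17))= sqrt(10) / 2 + 64563 / 238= 272.85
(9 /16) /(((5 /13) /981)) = 1434.71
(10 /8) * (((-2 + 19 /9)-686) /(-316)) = 30865 /11376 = 2.71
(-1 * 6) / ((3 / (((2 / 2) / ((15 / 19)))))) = -38 / 15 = -2.53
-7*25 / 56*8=-25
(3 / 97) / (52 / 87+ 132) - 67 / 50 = -37479707 / 27974800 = -1.34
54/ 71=0.76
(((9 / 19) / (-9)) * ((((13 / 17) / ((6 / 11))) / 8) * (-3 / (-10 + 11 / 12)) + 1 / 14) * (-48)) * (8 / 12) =53672 / 246449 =0.22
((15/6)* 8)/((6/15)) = 50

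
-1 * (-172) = 172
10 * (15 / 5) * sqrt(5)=30 * sqrt(5)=67.08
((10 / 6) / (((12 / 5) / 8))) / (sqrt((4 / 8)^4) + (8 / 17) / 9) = 680 / 37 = 18.38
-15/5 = -3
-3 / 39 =-1 / 13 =-0.08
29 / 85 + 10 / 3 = 937 / 255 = 3.67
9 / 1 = 9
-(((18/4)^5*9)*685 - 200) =-364030685/32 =-11375958.91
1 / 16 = 0.06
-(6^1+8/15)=-98/15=-6.53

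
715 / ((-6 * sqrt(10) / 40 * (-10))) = 143 * sqrt(10) / 3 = 150.74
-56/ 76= -14/ 19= -0.74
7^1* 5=35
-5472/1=-5472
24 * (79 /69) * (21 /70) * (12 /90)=632 /575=1.10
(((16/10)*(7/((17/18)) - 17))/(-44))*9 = 2934/935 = 3.14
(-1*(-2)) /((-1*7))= -2 /7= -0.29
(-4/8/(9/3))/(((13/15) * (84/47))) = -0.11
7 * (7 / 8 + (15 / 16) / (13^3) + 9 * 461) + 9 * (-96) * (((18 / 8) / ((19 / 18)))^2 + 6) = 253028848667 / 12689872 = 19939.43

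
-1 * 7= -7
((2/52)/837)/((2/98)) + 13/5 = 283151/108810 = 2.60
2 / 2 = 1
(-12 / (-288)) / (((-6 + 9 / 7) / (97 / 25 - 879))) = 76573 / 9900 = 7.73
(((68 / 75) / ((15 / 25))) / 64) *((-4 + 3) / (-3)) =17 / 2160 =0.01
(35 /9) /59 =35 /531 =0.07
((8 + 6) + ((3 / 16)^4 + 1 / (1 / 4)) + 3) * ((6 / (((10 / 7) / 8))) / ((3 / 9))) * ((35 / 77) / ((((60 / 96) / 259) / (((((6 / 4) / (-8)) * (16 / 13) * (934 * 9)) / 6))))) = -94389674554287 / 732160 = -128919463.72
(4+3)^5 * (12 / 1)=201684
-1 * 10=-10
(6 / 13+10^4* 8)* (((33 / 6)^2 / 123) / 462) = 42.59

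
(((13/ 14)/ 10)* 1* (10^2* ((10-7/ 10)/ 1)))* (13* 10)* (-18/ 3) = -471510/ 7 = -67358.57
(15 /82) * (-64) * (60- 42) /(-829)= 8640 /33989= 0.25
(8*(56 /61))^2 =53.94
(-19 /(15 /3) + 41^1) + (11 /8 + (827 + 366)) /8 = 59679 /320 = 186.50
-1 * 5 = -5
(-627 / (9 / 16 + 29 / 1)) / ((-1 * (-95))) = -48 / 215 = -0.22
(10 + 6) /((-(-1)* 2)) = 8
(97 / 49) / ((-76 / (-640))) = 15520 / 931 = 16.67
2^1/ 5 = 2/ 5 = 0.40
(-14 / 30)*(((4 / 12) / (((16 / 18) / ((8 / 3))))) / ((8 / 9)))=-21 / 40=-0.52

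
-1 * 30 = -30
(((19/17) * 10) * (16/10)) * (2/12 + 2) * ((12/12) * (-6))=-3952/17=-232.47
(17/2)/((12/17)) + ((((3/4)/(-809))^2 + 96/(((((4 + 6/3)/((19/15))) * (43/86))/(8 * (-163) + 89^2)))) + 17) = 42133618891361/157075440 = 268238.11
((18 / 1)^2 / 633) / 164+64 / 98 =0.66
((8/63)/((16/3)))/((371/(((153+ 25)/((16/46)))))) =2047/62328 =0.03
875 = 875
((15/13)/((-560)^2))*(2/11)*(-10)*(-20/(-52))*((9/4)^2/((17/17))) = -1215/93277184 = -0.00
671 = 671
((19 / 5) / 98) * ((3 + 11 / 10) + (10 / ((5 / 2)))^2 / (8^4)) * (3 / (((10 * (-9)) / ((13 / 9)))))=-432497 / 56448000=-0.01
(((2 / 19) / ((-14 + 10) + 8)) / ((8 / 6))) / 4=3 / 608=0.00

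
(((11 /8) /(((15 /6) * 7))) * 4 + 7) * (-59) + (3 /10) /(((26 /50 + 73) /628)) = -13798151 /32165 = -428.98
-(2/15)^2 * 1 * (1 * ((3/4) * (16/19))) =-16/1425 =-0.01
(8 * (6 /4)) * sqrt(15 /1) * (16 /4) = 48 * sqrt(15) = 185.90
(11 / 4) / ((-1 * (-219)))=11 / 876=0.01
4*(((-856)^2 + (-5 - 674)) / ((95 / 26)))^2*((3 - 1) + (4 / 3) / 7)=351712504504.18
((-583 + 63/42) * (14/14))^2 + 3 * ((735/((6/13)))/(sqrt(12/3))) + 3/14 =4767437/14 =340531.21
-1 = -1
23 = 23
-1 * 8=-8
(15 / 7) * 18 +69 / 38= 10743 / 266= 40.39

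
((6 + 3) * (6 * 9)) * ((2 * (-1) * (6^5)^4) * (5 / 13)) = -17768930018706063360 / 13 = -1366840770669697181.54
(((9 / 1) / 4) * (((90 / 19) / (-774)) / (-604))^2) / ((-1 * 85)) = -45 / 16558725357632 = -0.00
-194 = -194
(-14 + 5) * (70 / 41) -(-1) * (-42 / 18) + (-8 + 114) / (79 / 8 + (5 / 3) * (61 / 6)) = -3265051 / 237513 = -13.75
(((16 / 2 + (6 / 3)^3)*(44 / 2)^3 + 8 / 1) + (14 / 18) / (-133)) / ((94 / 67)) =1951997765 / 16074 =121438.21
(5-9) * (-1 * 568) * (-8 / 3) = -18176 / 3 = -6058.67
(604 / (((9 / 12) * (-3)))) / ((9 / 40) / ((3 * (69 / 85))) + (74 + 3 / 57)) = -8446336 / 2332899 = -3.62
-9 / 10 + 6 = 51 / 10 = 5.10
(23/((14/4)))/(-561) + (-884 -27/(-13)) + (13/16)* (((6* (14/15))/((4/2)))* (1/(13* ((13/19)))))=-1800423829/2042040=-881.68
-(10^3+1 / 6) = -6001 / 6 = -1000.17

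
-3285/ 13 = -252.69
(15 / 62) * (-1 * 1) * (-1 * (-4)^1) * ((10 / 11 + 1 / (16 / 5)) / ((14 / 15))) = -48375 / 38192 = -1.27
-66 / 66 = -1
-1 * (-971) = 971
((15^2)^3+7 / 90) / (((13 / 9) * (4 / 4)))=1025156257 / 130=7885817.36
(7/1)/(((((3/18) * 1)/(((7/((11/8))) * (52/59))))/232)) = 28374528/649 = 43720.38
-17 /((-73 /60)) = 1020 /73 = 13.97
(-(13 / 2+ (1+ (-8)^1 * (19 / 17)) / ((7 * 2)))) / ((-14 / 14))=5.93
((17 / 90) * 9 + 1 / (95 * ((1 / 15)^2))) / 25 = 773 / 4750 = 0.16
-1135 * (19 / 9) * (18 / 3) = -43130 / 3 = -14376.67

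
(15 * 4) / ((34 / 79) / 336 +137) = 796320 / 1818281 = 0.44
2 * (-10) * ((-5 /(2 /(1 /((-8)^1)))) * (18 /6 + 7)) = -125 /2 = -62.50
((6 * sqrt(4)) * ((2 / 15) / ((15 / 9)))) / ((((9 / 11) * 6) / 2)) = 88 / 225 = 0.39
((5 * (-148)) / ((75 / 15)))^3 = -3241792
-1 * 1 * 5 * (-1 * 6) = 30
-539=-539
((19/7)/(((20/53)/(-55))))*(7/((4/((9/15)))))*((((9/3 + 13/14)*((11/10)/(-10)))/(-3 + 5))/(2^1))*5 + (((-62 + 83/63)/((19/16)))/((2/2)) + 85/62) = 16591002371/94993920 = 174.65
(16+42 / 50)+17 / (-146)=16.72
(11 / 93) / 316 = 11 / 29388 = 0.00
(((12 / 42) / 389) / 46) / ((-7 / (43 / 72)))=-43 / 31565016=-0.00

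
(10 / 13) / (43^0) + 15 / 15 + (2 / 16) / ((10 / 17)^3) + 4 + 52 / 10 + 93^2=8660.58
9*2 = 18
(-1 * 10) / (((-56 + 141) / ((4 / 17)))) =-0.03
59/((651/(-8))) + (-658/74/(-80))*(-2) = -912739/963480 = -0.95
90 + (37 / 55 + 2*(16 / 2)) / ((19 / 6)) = 99552 / 1045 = 95.27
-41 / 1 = -41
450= 450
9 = 9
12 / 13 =0.92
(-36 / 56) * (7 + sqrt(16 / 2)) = -9 / 2 -9 * sqrt(2) / 7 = -6.32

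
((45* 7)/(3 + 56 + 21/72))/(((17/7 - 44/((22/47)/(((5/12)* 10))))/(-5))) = 396900/5815801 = 0.07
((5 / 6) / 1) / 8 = 0.10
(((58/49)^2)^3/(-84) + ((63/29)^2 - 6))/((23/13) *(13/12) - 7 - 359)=1284209340929572/356002100719741903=0.00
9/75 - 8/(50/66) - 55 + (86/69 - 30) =-162484/1725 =-94.19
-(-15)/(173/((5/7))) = 75/1211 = 0.06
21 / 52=0.40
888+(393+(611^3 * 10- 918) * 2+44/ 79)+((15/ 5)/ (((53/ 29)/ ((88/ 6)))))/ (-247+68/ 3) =12854985725109339/ 2817851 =4561982065.45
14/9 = 1.56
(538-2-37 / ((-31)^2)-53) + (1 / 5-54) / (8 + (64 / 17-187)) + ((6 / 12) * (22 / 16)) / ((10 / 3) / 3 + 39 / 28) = 483.54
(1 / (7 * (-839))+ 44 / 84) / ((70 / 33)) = 7249 / 29365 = 0.25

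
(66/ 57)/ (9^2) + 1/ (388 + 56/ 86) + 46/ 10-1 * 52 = -6093415811/ 128598840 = -47.38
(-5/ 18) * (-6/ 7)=0.24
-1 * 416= -416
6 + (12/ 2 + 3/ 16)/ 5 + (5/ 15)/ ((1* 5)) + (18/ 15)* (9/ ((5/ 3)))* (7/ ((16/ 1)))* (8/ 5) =71041/ 6000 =11.84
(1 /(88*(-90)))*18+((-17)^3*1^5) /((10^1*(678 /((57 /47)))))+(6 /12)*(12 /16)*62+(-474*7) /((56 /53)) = -1457197845 /467368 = -3117.88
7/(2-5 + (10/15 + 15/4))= 84/17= 4.94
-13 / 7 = -1.86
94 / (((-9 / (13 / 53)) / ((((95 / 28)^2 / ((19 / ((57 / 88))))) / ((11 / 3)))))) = -5514275 / 20111168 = -0.27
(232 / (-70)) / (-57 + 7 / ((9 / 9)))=58 / 875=0.07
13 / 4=3.25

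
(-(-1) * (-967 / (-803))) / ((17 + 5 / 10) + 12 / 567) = 365526 / 5318269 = 0.07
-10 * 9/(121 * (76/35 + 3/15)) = -3150/10043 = -0.31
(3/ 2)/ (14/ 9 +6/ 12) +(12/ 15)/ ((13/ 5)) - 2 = -463/ 481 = -0.96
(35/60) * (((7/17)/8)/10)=49/16320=0.00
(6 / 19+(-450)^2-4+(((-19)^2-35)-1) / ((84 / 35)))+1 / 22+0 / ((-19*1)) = 508200499 / 2508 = 202631.78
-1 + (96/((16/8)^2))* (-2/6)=-9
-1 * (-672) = 672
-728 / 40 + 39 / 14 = -1079 / 70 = -15.41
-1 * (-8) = 8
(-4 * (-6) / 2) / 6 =2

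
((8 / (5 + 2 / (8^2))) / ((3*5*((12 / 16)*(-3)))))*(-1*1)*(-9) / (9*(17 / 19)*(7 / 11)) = -214016 / 2586465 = -0.08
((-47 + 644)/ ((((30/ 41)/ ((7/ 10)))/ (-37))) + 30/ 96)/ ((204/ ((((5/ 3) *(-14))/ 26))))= 19722731/ 212160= 92.96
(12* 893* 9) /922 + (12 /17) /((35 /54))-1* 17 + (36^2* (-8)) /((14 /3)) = -585077317 /274295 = -2133.02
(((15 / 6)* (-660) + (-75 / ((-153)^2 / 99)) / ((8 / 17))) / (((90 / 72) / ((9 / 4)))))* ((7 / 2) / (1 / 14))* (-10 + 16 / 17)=1524612705 / 1156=1318869.12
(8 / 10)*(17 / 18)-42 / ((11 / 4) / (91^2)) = -62603986 / 495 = -126472.70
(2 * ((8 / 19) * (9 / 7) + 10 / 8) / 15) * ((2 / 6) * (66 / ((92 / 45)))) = 31449 / 12236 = 2.57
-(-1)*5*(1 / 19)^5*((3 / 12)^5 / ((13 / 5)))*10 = 125 / 16480914944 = 0.00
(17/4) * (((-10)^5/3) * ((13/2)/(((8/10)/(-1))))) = 1151041.67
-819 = -819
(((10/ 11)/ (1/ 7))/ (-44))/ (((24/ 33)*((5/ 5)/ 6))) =-105/ 88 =-1.19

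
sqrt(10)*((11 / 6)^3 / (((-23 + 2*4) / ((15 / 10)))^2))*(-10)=-1331*sqrt(10) / 2160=-1.95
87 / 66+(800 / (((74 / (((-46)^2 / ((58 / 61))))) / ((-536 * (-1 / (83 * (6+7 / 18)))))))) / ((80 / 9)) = 5362895735 / 1959298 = 2737.15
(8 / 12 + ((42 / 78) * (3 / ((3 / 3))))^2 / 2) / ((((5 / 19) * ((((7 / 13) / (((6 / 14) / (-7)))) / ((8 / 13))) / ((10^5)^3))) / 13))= -30384800000000000000 / 4459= -6814263287732675.49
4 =4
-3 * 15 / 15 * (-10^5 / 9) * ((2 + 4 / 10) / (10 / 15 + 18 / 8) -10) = -6424000 / 21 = -305904.76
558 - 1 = 557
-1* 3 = -3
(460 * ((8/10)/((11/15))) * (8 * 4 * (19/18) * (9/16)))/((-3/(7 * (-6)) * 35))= 41952/11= 3813.82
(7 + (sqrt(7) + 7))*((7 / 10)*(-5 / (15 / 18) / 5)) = -294 / 25- 21*sqrt(7) / 25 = -13.98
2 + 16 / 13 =42 / 13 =3.23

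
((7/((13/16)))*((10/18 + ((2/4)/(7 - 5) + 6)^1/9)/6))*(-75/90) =-175/117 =-1.50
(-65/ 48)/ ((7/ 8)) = -65/ 42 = -1.55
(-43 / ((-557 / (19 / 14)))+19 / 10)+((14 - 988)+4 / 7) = -18937907 / 19495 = -971.42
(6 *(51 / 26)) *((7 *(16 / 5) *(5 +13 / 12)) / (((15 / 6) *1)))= 208488 / 325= 641.50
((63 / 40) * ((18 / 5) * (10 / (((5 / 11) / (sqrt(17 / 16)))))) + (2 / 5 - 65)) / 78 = -323 / 390 + 2079 * sqrt(17) / 5200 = 0.82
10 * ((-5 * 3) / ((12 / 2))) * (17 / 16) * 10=-2125 / 8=-265.62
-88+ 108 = 20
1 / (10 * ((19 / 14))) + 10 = 957 / 95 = 10.07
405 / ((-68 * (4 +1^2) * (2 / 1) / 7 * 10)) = -567 / 1360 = -0.42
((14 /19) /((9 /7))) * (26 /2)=1274 /171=7.45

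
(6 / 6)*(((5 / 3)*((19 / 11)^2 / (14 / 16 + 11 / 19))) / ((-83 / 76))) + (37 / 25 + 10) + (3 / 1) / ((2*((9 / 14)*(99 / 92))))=15755918047 / 1498164525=10.52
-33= -33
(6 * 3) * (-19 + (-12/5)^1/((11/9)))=-20754/55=-377.35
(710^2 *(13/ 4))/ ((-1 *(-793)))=126025/ 61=2065.98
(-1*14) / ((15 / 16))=-224 / 15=-14.93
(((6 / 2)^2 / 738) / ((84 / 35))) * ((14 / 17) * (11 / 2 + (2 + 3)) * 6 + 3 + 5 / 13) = 30535 / 108732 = 0.28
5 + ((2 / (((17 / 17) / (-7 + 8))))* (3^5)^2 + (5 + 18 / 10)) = 590549 / 5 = 118109.80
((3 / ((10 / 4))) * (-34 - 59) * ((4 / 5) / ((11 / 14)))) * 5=-31248 / 55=-568.15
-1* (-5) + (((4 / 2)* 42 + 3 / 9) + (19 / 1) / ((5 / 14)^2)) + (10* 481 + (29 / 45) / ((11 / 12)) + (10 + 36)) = 5095.00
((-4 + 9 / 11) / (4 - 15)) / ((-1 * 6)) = -35 / 726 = -0.05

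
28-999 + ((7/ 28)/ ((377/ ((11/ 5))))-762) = -1733.00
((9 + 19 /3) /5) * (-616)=-28336 /15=-1889.07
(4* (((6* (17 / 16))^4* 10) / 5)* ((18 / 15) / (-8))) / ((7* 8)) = -20295603 / 573440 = -35.39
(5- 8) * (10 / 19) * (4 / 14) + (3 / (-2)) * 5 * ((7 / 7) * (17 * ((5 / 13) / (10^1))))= -37035 / 6916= -5.35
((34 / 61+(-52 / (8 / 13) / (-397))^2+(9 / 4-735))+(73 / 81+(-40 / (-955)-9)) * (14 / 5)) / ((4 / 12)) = -1122554342023591 / 495801663930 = -2264.12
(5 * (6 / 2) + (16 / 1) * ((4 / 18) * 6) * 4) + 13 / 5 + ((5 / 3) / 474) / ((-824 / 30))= 100508099 / 976440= 102.93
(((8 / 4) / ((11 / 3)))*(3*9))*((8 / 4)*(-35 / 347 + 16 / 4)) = 39852 / 347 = 114.85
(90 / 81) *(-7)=-70 / 9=-7.78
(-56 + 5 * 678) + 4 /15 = 50014 /15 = 3334.27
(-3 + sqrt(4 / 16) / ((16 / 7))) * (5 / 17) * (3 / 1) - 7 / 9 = -15823 / 4896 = -3.23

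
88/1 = 88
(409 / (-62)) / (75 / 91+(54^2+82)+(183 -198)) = -37219 / 16834736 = -0.00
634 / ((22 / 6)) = 1902 / 11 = 172.91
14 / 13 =1.08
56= 56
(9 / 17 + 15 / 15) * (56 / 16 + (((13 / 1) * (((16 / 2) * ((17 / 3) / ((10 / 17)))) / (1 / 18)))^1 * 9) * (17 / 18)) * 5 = 19927583 / 17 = 1172210.76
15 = 15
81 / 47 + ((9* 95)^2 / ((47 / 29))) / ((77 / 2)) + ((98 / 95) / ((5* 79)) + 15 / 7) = 1591564765712 / 135802975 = 11719.66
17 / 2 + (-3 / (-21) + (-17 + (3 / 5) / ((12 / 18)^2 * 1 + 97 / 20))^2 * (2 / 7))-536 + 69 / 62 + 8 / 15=-1313261526931 / 2956220295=-444.24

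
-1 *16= -16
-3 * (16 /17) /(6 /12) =-96 /17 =-5.65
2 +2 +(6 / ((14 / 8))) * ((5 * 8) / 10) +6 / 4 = 269 / 14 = 19.21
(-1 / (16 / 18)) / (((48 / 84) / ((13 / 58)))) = -0.44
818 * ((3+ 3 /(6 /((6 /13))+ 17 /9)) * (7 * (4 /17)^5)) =1257704448 /95130419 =13.22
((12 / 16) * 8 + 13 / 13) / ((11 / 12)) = 84 / 11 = 7.64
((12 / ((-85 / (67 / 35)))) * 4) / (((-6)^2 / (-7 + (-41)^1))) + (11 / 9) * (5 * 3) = 176489 / 8925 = 19.77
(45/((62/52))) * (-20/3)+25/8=-61625/248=-248.49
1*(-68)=-68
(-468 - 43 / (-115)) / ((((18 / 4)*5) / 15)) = -107554 / 345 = -311.75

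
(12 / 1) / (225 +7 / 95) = 570 / 10691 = 0.05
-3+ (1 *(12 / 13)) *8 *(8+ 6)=1305 / 13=100.38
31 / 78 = 0.40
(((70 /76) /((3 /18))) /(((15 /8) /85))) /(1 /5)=23800 /19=1252.63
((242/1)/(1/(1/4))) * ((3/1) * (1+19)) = 3630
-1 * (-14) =14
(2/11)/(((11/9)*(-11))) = -18/1331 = -0.01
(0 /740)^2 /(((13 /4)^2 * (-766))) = 0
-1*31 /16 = -31 /16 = -1.94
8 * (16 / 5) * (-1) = -128 / 5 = -25.60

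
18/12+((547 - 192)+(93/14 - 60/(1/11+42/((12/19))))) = 742958/2051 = 362.24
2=2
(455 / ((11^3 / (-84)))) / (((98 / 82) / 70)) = -1681.89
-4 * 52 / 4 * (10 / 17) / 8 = -65 / 17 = -3.82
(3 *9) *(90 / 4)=1215 / 2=607.50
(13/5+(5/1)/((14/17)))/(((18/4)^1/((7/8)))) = 1.69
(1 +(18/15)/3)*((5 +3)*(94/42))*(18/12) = 188/5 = 37.60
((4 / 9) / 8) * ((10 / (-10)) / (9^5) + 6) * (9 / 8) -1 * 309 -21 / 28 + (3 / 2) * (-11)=-307881487 / 944784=-325.88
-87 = -87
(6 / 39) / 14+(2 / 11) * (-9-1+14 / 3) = -2879 / 3003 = -0.96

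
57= 57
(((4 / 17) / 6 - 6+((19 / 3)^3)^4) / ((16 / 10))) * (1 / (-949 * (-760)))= 1980334398435371 / 548719209792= 3609.01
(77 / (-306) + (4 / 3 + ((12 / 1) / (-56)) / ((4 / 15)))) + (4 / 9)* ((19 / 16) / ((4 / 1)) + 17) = 136499 / 17136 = 7.97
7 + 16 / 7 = 65 / 7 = 9.29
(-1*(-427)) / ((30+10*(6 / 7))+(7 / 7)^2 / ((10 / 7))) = 29890 / 2749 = 10.87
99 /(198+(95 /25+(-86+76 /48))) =5940 /7043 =0.84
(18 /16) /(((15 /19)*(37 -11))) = 57 /1040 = 0.05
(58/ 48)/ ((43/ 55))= 1595/ 1032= 1.55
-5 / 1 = -5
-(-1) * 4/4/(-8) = -1/8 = -0.12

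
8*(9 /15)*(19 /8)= 57 /5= 11.40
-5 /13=-0.38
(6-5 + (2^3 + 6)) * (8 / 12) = 10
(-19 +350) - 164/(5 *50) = 41293/125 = 330.34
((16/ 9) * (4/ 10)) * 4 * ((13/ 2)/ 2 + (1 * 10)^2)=13216/ 45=293.69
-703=-703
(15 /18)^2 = 25 /36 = 0.69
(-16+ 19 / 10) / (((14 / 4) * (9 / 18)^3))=-1128 / 35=-32.23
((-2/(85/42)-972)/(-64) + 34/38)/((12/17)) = 103991/4560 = 22.81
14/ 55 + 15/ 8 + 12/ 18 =2.80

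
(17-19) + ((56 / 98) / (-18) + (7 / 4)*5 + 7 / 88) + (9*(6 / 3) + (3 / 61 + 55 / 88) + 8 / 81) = 9728569 / 380457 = 25.57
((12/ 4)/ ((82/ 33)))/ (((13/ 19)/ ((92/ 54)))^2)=4201318/ 561249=7.49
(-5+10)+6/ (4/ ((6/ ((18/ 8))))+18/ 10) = 75/ 11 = 6.82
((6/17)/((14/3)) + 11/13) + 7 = 12255/1547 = 7.92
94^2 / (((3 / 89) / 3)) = 786404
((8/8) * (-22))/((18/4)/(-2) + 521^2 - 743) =-0.00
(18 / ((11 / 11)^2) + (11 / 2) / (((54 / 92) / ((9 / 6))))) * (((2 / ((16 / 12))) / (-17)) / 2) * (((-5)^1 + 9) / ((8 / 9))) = -1731 / 272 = -6.36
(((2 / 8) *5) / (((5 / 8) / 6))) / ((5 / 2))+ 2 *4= 64 / 5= 12.80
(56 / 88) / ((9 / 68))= 4.81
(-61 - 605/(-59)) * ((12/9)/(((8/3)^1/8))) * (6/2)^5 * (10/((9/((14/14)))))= -3233520/59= -54805.42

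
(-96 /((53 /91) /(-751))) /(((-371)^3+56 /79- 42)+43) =-0.00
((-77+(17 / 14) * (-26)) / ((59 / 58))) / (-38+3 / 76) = 670016 / 238301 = 2.81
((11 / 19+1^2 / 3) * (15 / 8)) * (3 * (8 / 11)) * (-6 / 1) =-22.39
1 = 1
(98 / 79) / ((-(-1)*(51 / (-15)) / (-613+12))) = 294490 / 1343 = 219.28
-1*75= -75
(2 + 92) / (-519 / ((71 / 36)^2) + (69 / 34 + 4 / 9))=-144999324 / 202006907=-0.72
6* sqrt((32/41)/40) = 12* sqrt(205)/205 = 0.84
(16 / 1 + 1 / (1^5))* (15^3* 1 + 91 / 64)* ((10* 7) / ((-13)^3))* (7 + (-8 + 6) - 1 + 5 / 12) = -6814429685 / 843648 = -8077.34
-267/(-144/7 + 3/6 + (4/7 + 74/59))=31506/2153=14.63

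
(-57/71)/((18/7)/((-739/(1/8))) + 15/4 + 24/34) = -0.18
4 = 4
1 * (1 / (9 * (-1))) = -1 / 9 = -0.11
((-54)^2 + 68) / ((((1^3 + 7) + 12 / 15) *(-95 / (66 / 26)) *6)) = -1.51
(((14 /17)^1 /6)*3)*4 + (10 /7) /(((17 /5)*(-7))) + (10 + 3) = 12151 /833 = 14.59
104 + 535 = 639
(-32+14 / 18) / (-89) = 281 / 801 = 0.35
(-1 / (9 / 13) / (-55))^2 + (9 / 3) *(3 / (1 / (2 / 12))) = 735413 / 490050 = 1.50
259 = 259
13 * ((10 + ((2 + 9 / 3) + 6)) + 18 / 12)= 585 / 2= 292.50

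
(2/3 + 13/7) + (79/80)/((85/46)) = 218357/71400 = 3.06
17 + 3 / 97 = 1652 / 97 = 17.03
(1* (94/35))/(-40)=-47/700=-0.07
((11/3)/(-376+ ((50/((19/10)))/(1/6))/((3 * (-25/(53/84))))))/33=-133/451662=-0.00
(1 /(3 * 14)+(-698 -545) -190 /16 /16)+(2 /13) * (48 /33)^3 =-57823898749 /46510464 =-1243.24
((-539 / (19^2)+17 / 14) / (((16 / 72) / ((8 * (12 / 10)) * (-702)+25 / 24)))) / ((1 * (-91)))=-3417863433 / 36793120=-92.89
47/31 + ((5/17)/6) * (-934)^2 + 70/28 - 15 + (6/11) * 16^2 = 1491841771/34782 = 42891.20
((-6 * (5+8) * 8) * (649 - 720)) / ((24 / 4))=7384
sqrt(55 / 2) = sqrt(110) / 2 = 5.24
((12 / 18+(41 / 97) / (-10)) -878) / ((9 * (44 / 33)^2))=-2553163 / 46560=-54.84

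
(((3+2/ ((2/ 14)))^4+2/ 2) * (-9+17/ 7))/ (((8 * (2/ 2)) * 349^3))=-960503/ 595119686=-0.00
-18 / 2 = -9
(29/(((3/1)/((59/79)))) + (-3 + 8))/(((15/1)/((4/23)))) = 11584/81765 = 0.14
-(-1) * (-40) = -40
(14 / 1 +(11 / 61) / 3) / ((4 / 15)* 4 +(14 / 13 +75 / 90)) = 334490 / 70821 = 4.72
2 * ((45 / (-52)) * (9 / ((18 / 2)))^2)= -45 / 26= -1.73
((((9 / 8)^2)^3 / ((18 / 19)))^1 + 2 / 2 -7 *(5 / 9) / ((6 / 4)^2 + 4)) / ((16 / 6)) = 0.94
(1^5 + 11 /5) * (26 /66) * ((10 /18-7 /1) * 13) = -156832 /1485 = -105.61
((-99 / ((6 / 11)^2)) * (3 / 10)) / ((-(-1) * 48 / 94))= -62557 / 320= -195.49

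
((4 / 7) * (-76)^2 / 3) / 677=23104 / 14217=1.63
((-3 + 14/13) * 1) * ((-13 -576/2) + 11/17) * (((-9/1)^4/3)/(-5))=-55834110/221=-252643.03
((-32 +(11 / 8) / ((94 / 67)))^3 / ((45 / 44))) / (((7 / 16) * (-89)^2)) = -139626982734613 / 16579220777280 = -8.42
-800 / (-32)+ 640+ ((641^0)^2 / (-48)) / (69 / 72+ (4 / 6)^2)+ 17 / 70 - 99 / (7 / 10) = 1851631 / 3535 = 523.80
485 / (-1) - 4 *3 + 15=-482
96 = 96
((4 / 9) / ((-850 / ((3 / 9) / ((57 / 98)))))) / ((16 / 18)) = -49 / 145350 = -0.00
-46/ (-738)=23/ 369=0.06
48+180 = 228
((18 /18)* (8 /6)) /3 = 4 /9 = 0.44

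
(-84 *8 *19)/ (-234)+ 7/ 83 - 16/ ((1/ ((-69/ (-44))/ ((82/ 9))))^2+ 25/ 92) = 9205401159719/ 169909582947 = 54.18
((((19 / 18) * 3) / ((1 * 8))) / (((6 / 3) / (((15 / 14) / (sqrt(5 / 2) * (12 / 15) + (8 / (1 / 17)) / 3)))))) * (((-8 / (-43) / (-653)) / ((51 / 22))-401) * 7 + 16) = -1898477231225 / 145304556992 + 1139086338735 * sqrt(10) / 9880709875456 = -12.70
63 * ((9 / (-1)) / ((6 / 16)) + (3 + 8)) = -819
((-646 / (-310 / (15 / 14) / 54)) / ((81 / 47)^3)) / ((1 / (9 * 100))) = 21198.68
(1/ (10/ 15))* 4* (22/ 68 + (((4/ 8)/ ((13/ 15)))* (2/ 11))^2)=697767/ 347633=2.01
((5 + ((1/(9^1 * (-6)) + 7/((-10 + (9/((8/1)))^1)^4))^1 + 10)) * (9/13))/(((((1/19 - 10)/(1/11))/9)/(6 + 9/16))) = -1953161830615/348851556768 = -5.60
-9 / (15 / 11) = -33 / 5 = -6.60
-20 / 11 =-1.82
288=288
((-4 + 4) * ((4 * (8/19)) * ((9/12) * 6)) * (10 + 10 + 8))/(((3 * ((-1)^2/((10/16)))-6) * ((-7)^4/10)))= 0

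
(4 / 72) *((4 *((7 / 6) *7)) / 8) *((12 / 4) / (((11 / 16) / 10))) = 980 / 99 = 9.90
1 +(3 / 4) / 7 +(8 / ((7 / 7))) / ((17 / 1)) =751 / 476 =1.58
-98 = -98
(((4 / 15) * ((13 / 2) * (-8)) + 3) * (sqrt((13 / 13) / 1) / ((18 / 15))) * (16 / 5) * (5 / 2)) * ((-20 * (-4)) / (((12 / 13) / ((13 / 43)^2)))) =-573.86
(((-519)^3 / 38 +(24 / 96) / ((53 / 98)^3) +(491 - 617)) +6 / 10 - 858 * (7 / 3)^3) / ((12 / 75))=-4696902984693565 / 203663736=-23062048.63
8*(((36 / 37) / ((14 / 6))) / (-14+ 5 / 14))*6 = -10368 / 7067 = -1.47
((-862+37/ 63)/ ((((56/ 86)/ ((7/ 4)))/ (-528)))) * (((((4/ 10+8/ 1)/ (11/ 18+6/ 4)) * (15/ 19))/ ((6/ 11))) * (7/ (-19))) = -17788781241/ 6859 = -2593494.86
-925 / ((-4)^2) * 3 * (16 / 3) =-925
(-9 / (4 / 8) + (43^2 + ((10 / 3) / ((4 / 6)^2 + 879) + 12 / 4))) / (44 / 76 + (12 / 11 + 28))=606774652 / 9816183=61.81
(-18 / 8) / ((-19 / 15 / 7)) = 945 / 76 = 12.43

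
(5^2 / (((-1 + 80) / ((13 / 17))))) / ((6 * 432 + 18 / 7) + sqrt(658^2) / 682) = 155155 / 1664123387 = 0.00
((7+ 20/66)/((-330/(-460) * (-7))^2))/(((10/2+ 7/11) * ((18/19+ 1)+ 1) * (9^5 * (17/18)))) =2422291/7749147065814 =0.00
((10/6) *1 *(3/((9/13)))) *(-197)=-12805/9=-1422.78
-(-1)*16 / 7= 16 / 7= 2.29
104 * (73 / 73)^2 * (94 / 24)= 1222 / 3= 407.33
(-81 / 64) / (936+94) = -81 / 65920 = -0.00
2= 2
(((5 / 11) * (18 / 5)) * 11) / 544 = 9 / 272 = 0.03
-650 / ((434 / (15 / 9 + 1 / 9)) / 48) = -83200 / 651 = -127.80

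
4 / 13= 0.31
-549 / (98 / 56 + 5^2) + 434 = 413.48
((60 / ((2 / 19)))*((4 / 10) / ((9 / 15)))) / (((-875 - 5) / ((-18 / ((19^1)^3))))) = 9 / 7942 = 0.00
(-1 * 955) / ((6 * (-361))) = 955 / 2166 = 0.44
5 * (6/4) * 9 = 135/2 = 67.50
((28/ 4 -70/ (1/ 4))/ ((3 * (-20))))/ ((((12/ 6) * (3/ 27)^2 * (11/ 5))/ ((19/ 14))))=20007/ 176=113.68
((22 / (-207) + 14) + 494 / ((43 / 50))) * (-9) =-5236568 / 989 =-5294.81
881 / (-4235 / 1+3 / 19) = -16739 / 80462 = -0.21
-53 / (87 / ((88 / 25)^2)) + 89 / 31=-7884017 / 1685625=-4.68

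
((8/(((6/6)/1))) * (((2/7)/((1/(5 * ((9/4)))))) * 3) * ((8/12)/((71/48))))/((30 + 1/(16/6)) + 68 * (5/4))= 138240/458731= 0.30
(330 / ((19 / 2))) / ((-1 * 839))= -660 / 15941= -0.04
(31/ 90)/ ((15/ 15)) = 31/ 90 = 0.34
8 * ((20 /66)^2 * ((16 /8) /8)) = 200 /1089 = 0.18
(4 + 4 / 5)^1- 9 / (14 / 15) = -339 / 70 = -4.84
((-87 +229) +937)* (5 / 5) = 1079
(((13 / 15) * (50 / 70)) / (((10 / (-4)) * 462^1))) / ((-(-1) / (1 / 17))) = -13 / 412335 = -0.00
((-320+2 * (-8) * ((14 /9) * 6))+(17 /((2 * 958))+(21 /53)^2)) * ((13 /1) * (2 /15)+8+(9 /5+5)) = -93932973830 /12109599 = -7756.90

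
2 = 2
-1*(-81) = 81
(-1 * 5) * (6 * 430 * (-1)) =12900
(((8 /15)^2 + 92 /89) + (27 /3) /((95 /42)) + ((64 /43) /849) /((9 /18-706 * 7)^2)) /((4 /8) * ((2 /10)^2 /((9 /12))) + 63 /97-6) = -232363809086654801078 /233537192181547645083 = -0.99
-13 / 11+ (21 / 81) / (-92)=-1.18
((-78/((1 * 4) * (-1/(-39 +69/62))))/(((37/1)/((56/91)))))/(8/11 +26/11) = -77517/19499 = -3.98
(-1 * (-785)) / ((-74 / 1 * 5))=-157 / 74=-2.12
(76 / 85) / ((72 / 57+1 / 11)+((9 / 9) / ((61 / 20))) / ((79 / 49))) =76544996 / 133330745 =0.57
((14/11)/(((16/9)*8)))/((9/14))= 49/352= 0.14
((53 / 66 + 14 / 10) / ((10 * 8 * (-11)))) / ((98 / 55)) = -727 / 517440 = -0.00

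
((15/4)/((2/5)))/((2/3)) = 225/16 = 14.06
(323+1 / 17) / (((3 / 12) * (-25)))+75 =9907 / 425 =23.31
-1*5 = -5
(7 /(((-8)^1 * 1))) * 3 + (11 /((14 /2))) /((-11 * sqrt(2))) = -21 /8-sqrt(2) /14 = -2.73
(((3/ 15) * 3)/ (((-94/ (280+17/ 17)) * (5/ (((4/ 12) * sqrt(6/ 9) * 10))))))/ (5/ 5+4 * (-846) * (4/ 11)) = 3091 * sqrt(6)/ 9535125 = 0.00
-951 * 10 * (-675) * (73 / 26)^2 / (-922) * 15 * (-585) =11545261846875 / 23972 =481614460.49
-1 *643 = -643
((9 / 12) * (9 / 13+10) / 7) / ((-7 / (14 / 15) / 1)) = -0.15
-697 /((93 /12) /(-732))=65832.77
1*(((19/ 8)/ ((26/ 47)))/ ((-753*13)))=-893/ 2036112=-0.00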